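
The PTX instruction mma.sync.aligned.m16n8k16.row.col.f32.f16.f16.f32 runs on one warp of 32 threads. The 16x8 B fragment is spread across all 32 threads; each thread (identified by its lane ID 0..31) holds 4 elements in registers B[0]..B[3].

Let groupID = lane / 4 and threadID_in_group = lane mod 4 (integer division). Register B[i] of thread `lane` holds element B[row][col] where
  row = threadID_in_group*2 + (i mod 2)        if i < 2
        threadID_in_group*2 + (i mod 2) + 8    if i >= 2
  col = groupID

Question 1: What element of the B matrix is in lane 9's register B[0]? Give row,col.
2,2

lane 9→9/4=2, 9 mod 4=1
i=0  r:2·1+0+0→2  c:2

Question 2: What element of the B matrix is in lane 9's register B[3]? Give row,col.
lane 9->9/4=2, 9 mod 4=1
i=3  r:2·1+1+8->11  c:2

11,2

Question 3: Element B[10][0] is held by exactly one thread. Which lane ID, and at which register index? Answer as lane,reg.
c=0→G=0  r=10→rhi=1,T=1,p=0
L=0*4+1=1  i=1*2+0=2

1,2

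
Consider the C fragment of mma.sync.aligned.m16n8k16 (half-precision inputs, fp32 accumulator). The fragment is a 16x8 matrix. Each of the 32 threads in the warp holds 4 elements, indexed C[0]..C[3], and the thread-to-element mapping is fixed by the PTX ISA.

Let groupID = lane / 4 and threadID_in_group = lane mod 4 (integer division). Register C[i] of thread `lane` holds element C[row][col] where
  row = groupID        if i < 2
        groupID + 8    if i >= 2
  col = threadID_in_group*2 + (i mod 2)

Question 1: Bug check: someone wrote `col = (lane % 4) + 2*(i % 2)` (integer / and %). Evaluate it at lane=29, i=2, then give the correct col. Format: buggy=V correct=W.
`(lane % 4) + 2*(i % 2)`[29,2]->1
lane 29: g=7 (29/4), t=1 (29%4)
i=2: r=7+8=15, c=1*2+0=2
col: 1 vs 2

buggy=1 correct=2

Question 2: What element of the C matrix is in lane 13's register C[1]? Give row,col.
3,3

L=13->g=13>>2=3, t=13&3=1
[1]->row 3+0=3  col 1·2+1=3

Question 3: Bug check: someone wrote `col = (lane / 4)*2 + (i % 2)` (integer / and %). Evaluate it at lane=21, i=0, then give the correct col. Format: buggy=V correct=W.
buggy=10 correct=2

`(lane / 4)*2 + (i % 2)`[21,0]->10
lane 21->21/4=5, 21 mod 4=1
i=0  r:5+0->5  c:2·1+0->2
col: 10 vs 2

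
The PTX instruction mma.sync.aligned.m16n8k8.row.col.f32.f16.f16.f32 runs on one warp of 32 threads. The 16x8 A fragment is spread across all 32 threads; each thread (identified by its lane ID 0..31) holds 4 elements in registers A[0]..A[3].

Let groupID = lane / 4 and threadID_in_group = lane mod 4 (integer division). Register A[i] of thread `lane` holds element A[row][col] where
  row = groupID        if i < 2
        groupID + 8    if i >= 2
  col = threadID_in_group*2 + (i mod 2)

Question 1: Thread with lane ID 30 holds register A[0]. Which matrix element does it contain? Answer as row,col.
lane 30→30/4=7, 30 mod 4=2
i=0  r:7+0→7  c:2·2+0→4

7,4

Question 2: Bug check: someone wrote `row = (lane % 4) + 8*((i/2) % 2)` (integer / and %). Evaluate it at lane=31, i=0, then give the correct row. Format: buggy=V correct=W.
`(lane % 4) + 8*((i/2) % 2)`[31,0]→3
lane 31→31/4=7, 31 mod 4=3
i=0  r:7+0→7  c:2·3+0→6
row: 3 vs 7

buggy=3 correct=7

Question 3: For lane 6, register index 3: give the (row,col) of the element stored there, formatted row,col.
lane 6→6/4=1, 6 mod 4=2
i=3  r:1+8→9  c:2·2+1→5

9,5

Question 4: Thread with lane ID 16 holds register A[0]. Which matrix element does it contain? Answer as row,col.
4,0

16: g=4,t=0
[0] (4+0,0*2+0) = (4,0)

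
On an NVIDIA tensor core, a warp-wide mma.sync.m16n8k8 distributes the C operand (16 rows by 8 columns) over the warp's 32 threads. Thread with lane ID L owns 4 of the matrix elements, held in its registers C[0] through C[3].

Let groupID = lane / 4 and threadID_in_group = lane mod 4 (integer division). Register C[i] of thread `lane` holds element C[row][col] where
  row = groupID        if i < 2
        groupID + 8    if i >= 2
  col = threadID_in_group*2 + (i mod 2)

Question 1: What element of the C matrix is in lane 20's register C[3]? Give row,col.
13,1

lane 20->20/4=5, 20 mod 4=0
i=3  r:5+8->13  c:2·0+1->1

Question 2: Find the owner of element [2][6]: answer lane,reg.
r=2⇒gr=2,Rb=0  c=6⇒th=3,odd=0
L=2*4+3=11  i=0*2+0=0

11,0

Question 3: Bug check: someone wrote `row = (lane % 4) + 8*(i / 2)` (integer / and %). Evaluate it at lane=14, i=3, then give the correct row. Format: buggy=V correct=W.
buggy=10 correct=11

`(lane % 4) + 8*(i / 2)`[14,3]->10
L=14->g=14>>2=3, t=14&3=2
[3]->row 3+8=11  col 2·2+1=5
row: 10 vs 11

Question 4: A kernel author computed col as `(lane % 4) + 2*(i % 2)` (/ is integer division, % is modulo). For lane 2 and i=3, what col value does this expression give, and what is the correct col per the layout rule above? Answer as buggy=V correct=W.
`(lane % 4) + 2*(i % 2)`[2,3]→4
L=2→G=2>>2=0, T=2&3=2
[3]→row 0+8=8  col 2·2+1=5
col: 4 vs 5

buggy=4 correct=5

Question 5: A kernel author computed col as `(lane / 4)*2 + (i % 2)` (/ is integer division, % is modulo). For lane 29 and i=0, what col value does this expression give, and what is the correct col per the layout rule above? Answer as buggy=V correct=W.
buggy=14 correct=2

`(lane / 4)*2 + (i % 2)`[29,0]→14
L=29→G=29>>2=7, T=29&3=1
[0]→row 7+0=7  col 1·2+0=2
col: 14 vs 2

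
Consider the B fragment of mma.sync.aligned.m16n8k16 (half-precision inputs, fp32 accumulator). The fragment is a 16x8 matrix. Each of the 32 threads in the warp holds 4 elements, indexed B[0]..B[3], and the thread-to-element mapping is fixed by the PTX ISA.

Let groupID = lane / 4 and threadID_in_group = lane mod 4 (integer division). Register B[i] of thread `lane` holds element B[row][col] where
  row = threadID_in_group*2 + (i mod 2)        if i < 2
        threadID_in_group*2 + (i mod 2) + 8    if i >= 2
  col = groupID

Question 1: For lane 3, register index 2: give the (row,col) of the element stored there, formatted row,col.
14,0

lane 3->3/4=0, 3 mod 4=3
i=2  r:2·3+0+8->14  c:0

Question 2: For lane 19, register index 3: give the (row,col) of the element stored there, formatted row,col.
15,4

lane 19⇒19/4=4, 19 mod 4=3
i=3  r:2·3+1+8⇒15  c:4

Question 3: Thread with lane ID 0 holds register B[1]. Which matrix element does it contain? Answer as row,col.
0: gid=0,tid=0
[1] (0*2+1+0,0) = (1,0)

1,0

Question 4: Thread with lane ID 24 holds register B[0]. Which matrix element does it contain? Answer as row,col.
0,6

lane 24⇒24/4=6, 24 mod 4=0
i=0  r:2·0+0+0⇒0  c:6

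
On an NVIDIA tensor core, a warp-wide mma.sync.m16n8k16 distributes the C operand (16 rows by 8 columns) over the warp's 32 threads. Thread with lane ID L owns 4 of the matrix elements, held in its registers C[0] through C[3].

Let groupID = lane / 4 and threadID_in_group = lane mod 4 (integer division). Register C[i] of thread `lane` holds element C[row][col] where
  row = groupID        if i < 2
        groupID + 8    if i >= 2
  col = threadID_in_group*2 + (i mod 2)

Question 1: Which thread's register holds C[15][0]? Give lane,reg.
28,2

r=15→G=7,rhi=1  c=0→T=0,p=0
L=7*4+0=28  i=1*2+0=2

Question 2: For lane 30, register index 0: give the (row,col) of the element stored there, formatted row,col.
L=30->g=30>>2=7, t=30&3=2
[0]->row 7+0=7  col 2·2+0=4

7,4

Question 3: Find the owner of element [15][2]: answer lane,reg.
29,2

r: 15->gid=7,r8=1  c: 2->tid=1,i&1=0
L=7*4+1=29  i=1*2+0=2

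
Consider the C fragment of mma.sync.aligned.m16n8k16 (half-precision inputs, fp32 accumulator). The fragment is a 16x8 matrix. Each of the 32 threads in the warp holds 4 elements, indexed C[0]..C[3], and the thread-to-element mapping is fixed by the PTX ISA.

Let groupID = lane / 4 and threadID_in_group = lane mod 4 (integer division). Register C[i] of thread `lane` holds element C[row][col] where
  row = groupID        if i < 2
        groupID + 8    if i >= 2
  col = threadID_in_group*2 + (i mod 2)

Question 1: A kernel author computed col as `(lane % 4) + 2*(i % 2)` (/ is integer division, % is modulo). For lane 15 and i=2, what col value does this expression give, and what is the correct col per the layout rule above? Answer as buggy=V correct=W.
buggy=3 correct=6

`(lane % 4) + 2*(i % 2)`[15,2]→3
lane 15: G=3 (15/4), T=3 (15%4)
i=2: r=3+8=11, c=3*2+0=6
col: 3 vs 6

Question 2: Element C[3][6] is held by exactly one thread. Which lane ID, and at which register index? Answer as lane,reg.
15,0

r=3->g=3,rb=0  c=6->t=3,b0=0
L=3*4+3=15  i=0*2+0=0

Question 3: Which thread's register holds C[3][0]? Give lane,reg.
12,0

r:3=>grp=3,rB=0  c:0=>tig=0,lo=0
L=3*4+0=12  i=0*2+0=0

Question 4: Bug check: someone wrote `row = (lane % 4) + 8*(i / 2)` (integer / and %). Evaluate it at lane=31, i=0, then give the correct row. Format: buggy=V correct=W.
`(lane % 4) + 8*(i / 2)`[31,0]⇒3
lane 31: gr=7 (31/4), th=3 (31%4)
i=0: r=7+0=7, c=3*2+0=6
row: 3 vs 7

buggy=3 correct=7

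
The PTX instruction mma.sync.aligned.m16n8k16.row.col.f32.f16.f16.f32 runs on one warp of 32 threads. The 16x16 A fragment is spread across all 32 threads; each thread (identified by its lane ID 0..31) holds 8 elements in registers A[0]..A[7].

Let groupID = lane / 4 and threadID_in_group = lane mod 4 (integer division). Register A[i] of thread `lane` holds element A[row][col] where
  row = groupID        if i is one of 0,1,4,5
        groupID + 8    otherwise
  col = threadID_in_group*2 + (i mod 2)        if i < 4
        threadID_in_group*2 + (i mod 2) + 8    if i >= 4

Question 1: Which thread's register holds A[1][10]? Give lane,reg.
r=1⇒gr=1,Rb=0  c=10⇒Cb=1,th=1,odd=0
L=1*4+1=5  i=1*4+0*2+0=4

5,4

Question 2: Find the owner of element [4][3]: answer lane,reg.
17,1

r:4=>grp=4,rB=0  c:3=>cB=0,tig=1,lo=1
L=4*4+1=17  i=0*4+0*2+1=1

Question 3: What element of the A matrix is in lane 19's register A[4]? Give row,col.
L=19⇒gr=19>>2=4, th=19&3=3
[4]⇒row 4+0=4  col 3·2+0+8=14

4,14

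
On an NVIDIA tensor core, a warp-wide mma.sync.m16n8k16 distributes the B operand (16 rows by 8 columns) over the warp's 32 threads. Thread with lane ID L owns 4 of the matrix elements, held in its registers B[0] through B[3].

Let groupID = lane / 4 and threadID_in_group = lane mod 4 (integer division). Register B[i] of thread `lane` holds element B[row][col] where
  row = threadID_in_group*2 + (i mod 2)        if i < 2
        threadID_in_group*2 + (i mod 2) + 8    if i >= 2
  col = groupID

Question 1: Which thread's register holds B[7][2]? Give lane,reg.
c:2=>grp=2  r:7=>rB=0,tig=3,lo=1
L=2*4+3=11  i=0*2+1=1

11,1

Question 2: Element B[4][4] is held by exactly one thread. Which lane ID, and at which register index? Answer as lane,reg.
c=4→G=4  r=4→rhi=0,T=2,p=0
L=4*4+2=18  i=0*2+0=0

18,0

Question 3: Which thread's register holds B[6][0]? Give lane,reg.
c:0=>grp=0  r:6=>rB=0,tig=3,lo=0
L=0*4+3=3  i=0*2+0=0

3,0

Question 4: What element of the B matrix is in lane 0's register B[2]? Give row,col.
8,0

lane 0: grp=0 (0/4), tig=0 (0%4)
i=2: r=0*2+0+8=8, c=grp=0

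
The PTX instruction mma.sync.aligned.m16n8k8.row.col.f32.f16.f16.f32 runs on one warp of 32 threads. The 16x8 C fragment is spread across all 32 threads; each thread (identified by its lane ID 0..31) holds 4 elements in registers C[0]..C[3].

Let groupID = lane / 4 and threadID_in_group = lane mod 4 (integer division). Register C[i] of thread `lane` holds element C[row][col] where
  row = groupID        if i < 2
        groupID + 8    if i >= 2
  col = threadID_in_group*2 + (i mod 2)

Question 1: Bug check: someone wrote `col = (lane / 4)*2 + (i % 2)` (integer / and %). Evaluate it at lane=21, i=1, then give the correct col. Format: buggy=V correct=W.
buggy=11 correct=3

`(lane / 4)*2 + (i % 2)`[21,1]⇒11
lane 21⇒21/4=5, 21 mod 4=1
i=1  r:5+0⇒5  c:2·1+1⇒3
col: 11 vs 3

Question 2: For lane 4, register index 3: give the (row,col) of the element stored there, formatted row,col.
9,1

L=4->g=4>>2=1, t=4&3=0
[3]->row 1+8=9  col 0·2+1=1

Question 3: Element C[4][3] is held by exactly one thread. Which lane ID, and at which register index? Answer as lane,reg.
17,1

r=4->g=4,rb=0  c=3->t=1,b0=1
L=4*4+1=17  i=0*2+1=1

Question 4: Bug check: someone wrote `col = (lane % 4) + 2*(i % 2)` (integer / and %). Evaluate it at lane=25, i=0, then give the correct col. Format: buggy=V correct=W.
`(lane % 4) + 2*(i % 2)`[25,0]->1
L=25->gid=25>>2=6, tid=25&3=1
[0]->row 6+0=6  col 1·2+0=2
col: 1 vs 2

buggy=1 correct=2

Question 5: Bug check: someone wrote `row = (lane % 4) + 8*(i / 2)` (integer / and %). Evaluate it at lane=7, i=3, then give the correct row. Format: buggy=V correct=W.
`(lane % 4) + 8*(i / 2)`[7,3]->11
lane 7: gid=1 (7/4), tid=3 (7%4)
i=3: r=1+8=9, c=3*2+1=7
row: 11 vs 9

buggy=11 correct=9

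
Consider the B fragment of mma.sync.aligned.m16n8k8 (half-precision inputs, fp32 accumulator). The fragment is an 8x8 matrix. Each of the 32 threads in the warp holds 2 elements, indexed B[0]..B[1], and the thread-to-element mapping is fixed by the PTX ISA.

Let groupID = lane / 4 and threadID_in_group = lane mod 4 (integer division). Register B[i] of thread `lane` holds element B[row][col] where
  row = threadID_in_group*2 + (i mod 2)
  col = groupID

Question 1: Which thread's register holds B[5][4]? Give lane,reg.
c:4=>grp=4  r:5=>tig=2,lo=1
L=4*4+2=18  i=1=1

18,1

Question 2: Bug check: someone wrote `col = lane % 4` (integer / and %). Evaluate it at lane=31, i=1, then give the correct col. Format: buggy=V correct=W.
`lane % 4`[31,1]->3
lane 31->31/4=7, 31 mod 4=3
i=1  r:2·3+1->7  c:7
col: 3 vs 7

buggy=3 correct=7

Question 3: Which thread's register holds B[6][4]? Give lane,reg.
19,0

c:4=>grp=4  r:6=>tig=3,lo=0
L=4*4+3=19  i=0=0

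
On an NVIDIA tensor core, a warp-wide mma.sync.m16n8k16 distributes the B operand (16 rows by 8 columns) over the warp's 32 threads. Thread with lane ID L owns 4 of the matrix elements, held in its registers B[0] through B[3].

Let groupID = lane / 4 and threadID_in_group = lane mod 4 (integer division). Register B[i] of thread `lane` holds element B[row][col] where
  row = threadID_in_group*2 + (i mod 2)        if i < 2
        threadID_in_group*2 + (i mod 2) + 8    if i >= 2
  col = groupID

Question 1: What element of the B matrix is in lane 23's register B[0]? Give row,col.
6,5

L=23→G=23>>2=5, T=23&3=3
[0]→row 3·2+0+0=6  col G=5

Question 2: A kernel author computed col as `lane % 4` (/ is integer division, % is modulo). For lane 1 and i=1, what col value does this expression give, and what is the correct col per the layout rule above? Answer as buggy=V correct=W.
`lane % 4`[1,1]→1
1: G=0,T=1
[1] (1*2+1+0,0) = (3,0)
col: 1 vs 0

buggy=1 correct=0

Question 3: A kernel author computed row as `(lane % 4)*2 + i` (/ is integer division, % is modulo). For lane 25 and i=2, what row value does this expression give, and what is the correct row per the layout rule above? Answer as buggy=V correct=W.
`(lane % 4)*2 + i`[25,2]->4
lane 25: gid=6 (25/4), tid=1 (25%4)
i=2: r=1*2+0+8=10, c=gid=6
row: 4 vs 10

buggy=4 correct=10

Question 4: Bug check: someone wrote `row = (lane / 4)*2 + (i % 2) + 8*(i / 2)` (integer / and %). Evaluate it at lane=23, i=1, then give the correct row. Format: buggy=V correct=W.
`(lane / 4)*2 + (i % 2) + 8*(i / 2)`[23,1]->11
23: gid=5,tid=3
[1] (3*2+1+0,5) = (7,5)
row: 11 vs 7

buggy=11 correct=7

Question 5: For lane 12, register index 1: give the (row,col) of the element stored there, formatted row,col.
1,3

lane 12->12/4=3, 12 mod 4=0
i=1  r:2·0+1+0->1  c:3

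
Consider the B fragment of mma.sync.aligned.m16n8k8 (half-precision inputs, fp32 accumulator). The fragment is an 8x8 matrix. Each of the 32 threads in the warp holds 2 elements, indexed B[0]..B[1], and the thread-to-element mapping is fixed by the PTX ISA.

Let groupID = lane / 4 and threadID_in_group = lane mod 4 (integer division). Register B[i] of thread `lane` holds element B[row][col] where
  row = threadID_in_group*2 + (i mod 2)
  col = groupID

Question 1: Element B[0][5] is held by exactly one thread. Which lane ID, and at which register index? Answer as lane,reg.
c=5->g=5  r=0->t=0,b0=0
L=5*4+0=20  i=0=0

20,0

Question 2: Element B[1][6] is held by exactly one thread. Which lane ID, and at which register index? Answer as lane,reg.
24,1

c=6→G=6  r=1→T=0,p=1
L=6*4+0=24  i=1=1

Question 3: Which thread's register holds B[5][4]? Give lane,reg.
18,1

c=4→G=4  r=5→T=2,p=1
L=4*4+2=18  i=1=1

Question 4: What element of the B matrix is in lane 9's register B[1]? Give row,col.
lane 9: gr=2 (9/4), th=1 (9%4)
i=1: r=1*2+1=3, c=gr=2

3,2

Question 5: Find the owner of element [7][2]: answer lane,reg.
11,1

c=2⇒gr=2  r=7⇒th=3,odd=1
L=2*4+3=11  i=1=1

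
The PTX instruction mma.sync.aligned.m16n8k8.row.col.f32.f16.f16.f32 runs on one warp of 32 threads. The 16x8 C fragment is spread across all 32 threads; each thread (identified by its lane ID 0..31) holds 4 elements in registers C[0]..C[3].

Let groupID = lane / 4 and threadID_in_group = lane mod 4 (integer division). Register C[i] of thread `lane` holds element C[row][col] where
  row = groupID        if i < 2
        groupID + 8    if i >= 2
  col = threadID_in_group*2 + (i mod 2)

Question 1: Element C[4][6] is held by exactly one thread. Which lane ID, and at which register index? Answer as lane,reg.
r:4=>grp=4,rB=0  c:6=>tig=3,lo=0
L=4*4+3=19  i=0*2+0=0

19,0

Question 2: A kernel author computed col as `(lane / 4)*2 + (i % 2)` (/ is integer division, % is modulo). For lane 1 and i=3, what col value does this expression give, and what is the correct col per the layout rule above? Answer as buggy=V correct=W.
buggy=1 correct=3

`(lane / 4)*2 + (i % 2)`[1,3]⇒1
L=1⇒gr=1>>2=0, th=1&3=1
[3]⇒row 0+8=8  col 1·2+1=3
col: 1 vs 3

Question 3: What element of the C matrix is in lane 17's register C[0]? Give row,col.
4,2

lane 17=>17/4=4, 17 mod 4=1
i=0  r:4+0=>4  c:2·1+0=>2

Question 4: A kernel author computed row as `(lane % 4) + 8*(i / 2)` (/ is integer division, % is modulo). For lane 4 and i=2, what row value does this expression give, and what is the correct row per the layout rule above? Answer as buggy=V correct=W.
buggy=8 correct=9

`(lane % 4) + 8*(i / 2)`[4,2]→8
lane 4→4/4=1, 4 mod 4=0
i=2  r:1+8→9  c:2·0+0→0
row: 8 vs 9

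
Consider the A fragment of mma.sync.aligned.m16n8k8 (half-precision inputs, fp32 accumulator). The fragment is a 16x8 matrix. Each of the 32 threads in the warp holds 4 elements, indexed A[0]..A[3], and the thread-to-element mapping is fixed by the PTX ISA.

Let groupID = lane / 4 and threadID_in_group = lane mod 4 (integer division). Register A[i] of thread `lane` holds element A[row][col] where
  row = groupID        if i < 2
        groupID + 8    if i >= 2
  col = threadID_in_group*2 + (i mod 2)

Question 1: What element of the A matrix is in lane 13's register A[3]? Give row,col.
11,3

L=13=>grp=13>>2=3, tig=13&3=1
[3]=>row 3+8=11  col 1·2+1=3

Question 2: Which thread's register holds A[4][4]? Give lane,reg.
r:4=>grp=4,rB=0  c:4=>tig=2,lo=0
L=4*4+2=18  i=0*2+0=0

18,0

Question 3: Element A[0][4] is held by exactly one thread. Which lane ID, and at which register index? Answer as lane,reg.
r=0→G=0,rhi=0  c=4→T=2,p=0
L=0*4+2=2  i=0*2+0=0

2,0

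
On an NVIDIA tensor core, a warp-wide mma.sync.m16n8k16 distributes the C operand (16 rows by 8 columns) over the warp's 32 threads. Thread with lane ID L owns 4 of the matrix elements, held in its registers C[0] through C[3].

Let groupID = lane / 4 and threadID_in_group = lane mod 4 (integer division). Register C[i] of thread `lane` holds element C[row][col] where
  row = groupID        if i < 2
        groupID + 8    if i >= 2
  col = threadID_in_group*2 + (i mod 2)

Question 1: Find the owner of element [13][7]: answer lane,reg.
r=13->g=5,rb=1  c=7->t=3,b0=1
L=5*4+3=23  i=1*2+1=3

23,3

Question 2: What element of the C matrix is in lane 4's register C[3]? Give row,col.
9,1

lane 4: grp=1 (4/4), tig=0 (4%4)
i=3: r=1+8=9, c=0*2+1=1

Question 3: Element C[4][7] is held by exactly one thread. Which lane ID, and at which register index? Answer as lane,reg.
r=4→G=4,rhi=0  c=7→T=3,p=1
L=4*4+3=19  i=0*2+1=1

19,1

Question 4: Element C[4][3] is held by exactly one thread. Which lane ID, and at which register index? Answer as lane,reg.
17,1

r=4→G=4,rhi=0  c=3→T=1,p=1
L=4*4+1=17  i=0*2+1=1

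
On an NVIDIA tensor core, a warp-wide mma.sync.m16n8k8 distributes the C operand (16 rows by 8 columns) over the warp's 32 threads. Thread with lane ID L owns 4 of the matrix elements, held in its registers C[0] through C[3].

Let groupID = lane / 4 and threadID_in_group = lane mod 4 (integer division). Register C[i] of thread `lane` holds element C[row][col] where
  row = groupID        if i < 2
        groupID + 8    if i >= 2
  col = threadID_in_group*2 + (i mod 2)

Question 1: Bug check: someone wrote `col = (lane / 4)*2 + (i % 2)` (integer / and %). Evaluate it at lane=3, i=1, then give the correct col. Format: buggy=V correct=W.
`(lane / 4)*2 + (i % 2)`[3,1]=>1
L=3=>grp=3>>2=0, tig=3&3=3
[1]=>row 0+0=0  col 3·2+1=7
col: 1 vs 7

buggy=1 correct=7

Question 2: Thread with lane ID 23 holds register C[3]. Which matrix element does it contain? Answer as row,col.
13,7

L=23⇒gr=23>>2=5, th=23&3=3
[3]⇒row 5+8=13  col 3·2+1=7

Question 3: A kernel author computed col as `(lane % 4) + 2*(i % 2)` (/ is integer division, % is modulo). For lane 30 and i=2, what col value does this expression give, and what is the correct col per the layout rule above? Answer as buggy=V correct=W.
buggy=2 correct=4

`(lane % 4) + 2*(i % 2)`[30,2]→2
30: G=7,T=2
[2] (7+8,2*2+0) = (15,4)
col: 2 vs 4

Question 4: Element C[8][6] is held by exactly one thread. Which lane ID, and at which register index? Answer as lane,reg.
r=8->g=0,rb=1  c=6->t=3,b0=0
L=0*4+3=3  i=1*2+0=2

3,2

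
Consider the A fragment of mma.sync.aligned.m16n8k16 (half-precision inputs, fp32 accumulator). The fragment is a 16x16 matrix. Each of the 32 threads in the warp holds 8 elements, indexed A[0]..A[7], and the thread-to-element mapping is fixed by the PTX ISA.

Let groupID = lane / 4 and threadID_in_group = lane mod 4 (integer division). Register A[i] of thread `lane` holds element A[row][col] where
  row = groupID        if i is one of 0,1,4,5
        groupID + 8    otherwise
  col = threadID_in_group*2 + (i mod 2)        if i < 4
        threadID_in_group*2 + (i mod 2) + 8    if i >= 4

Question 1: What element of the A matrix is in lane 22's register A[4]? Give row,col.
22: gid=5,tid=2
[4] (5+0,2*2+0+8) = (5,12)

5,12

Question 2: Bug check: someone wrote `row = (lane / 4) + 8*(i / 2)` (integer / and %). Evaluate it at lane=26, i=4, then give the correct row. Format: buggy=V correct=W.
buggy=22 correct=6

`(lane / 4) + 8*(i / 2)`[26,4]->22
lane 26: g=6 (26/4), t=2 (26%4)
i=4: r=6+0=6, c=2*2+0+8=12
row: 22 vs 6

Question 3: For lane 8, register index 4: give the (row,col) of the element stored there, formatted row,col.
2,8

L=8->gid=8>>2=2, tid=8&3=0
[4]->row 2+0=2  col 0·2+0+8=8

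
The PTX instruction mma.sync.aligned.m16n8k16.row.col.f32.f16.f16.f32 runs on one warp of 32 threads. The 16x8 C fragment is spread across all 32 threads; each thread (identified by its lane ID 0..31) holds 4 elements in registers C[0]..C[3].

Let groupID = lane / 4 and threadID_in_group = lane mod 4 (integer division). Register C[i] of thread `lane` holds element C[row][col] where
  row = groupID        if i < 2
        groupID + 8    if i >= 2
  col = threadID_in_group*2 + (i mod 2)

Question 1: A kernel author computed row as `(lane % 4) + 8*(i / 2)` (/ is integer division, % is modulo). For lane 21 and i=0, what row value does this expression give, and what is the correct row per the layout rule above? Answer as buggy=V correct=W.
`(lane % 4) + 8*(i / 2)`[21,0]->1
lane 21->21/4=5, 21 mod 4=1
i=0  r:5+0->5  c:2·1+0->2
row: 1 vs 5

buggy=1 correct=5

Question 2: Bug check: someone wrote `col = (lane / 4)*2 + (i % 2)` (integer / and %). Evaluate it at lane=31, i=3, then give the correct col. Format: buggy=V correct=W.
`(lane / 4)*2 + (i % 2)`[31,3]=>15
lane 31: grp=7 (31/4), tig=3 (31%4)
i=3: r=7+8=15, c=3*2+1=7
col: 15 vs 7

buggy=15 correct=7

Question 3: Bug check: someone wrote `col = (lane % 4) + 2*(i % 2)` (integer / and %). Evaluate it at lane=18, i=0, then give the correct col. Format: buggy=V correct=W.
buggy=2 correct=4

`(lane % 4) + 2*(i % 2)`[18,0]=>2
lane 18=>18/4=4, 18 mod 4=2
i=0  r:4+0=>4  c:2·2+0=>4
col: 2 vs 4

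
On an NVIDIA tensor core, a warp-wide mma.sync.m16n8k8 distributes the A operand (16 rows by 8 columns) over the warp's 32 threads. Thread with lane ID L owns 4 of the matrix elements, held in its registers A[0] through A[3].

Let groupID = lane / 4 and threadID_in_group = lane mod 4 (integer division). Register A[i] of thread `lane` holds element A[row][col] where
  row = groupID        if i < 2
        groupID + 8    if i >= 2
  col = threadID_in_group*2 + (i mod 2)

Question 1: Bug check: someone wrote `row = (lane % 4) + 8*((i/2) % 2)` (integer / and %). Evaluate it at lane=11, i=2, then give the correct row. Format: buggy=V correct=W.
buggy=11 correct=10

`(lane % 4) + 8*((i/2) % 2)`[11,2]=>11
11: grp=2,tig=3
[2] (2+8,3*2+0) = (10,6)
row: 11 vs 10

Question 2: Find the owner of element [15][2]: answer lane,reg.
r:15=>grp=7,rB=1  c:2=>tig=1,lo=0
L=7*4+1=29  i=1*2+0=2

29,2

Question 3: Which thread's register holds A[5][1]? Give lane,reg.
r=5->g=5,rb=0  c=1->t=0,b0=1
L=5*4+0=20  i=0*2+1=1

20,1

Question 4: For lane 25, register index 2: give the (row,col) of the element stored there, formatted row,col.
14,2

L=25=>grp=25>>2=6, tig=25&3=1
[2]=>row 6+8=14  col 1·2+0=2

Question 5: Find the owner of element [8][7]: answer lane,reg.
r=8->g=0,rb=1  c=7->t=3,b0=1
L=0*4+3=3  i=1*2+1=3

3,3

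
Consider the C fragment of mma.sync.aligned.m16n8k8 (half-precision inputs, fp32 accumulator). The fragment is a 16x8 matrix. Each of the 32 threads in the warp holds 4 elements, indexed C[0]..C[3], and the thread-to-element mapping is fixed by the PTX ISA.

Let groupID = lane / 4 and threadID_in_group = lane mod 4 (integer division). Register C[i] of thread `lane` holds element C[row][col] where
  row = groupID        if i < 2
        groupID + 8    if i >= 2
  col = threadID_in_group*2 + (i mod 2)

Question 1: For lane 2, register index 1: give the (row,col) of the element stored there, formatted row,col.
0,5

lane 2: g=0 (2/4), t=2 (2%4)
i=1: r=0+0=0, c=2*2+1=5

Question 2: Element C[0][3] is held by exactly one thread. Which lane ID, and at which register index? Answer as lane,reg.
1,1

r=0⇒gr=0,Rb=0  c=3⇒th=1,odd=1
L=0*4+1=1  i=0*2+1=1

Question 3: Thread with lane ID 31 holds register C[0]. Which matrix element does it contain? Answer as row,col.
7,6

lane 31: G=7 (31/4), T=3 (31%4)
i=0: r=7+0=7, c=3*2+0=6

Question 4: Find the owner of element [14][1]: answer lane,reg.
r=14→G=6,rhi=1  c=1→T=0,p=1
L=6*4+0=24  i=1*2+1=3

24,3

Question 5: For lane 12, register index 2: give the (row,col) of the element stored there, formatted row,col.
lane 12: g=3 (12/4), t=0 (12%4)
i=2: r=3+8=11, c=0*2+0=0

11,0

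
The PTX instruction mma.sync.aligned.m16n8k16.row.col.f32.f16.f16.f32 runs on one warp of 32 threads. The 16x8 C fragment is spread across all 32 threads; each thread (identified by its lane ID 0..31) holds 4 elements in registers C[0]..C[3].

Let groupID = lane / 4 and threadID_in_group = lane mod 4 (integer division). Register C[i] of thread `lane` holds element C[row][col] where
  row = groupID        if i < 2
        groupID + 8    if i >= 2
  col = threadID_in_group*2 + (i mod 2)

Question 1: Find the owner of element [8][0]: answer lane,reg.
0,2

r:8=>grp=0,rB=1  c:0=>tig=0,lo=0
L=0*4+0=0  i=1*2+0=2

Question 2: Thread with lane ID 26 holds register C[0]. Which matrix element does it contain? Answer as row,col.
6,4

lane 26: gr=6 (26/4), th=2 (26%4)
i=0: r=6+0=6, c=2*2+0=4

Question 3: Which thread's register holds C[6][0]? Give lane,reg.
r=6→G=6,rhi=0  c=0→T=0,p=0
L=6*4+0=24  i=0*2+0=0

24,0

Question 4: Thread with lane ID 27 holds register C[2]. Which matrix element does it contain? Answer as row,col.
27: gid=6,tid=3
[2] (6+8,3*2+0) = (14,6)

14,6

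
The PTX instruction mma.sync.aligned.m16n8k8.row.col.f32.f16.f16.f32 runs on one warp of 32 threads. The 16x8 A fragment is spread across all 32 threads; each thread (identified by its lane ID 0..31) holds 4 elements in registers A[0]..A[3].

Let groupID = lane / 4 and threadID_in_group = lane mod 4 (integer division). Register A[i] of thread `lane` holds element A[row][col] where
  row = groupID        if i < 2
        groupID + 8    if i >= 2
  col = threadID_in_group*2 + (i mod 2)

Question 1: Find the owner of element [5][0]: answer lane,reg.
20,0

r=5→G=5,rhi=0  c=0→T=0,p=0
L=5*4+0=20  i=0*2+0=0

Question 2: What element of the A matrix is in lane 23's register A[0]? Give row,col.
5,6

lane 23→23/4=5, 23 mod 4=3
i=0  r:5+0→5  c:2·3+0→6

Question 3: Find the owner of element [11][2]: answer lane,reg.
r=11⇒gr=3,Rb=1  c=2⇒th=1,odd=0
L=3*4+1=13  i=1*2+0=2

13,2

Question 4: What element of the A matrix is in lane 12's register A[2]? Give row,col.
11,0

lane 12: g=3 (12/4), t=0 (12%4)
i=2: r=3+8=11, c=0*2+0=0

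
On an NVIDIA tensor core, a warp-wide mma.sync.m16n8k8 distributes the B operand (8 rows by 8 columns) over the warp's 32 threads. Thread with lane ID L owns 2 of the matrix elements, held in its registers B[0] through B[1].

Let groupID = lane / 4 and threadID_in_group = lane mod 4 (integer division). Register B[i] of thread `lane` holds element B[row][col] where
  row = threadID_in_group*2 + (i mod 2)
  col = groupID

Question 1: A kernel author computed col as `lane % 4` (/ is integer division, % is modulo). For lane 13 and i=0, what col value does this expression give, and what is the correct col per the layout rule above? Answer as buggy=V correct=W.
buggy=1 correct=3

`lane % 4`[13,0]=>1
lane 13: grp=3 (13/4), tig=1 (13%4)
i=0: r=1*2+0=2, c=grp=3
col: 1 vs 3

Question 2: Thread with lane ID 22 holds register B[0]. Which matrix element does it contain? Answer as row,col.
4,5

22: gr=5,th=2
[0] (2*2+0,5) = (4,5)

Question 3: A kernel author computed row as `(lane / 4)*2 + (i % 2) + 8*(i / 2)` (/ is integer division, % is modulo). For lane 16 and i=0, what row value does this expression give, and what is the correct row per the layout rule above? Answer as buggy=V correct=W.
buggy=8 correct=0

`(lane / 4)*2 + (i % 2) + 8*(i / 2)`[16,0]->8
16: g=4,t=0
[0] (0*2+0,4) = (0,4)
row: 8 vs 0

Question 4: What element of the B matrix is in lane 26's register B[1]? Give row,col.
lane 26: gid=6 (26/4), tid=2 (26%4)
i=1: r=2*2+1=5, c=gid=6

5,6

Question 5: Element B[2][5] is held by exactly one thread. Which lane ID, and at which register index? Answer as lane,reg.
c:5=>grp=5  r:2=>tig=1,lo=0
L=5*4+1=21  i=0=0

21,0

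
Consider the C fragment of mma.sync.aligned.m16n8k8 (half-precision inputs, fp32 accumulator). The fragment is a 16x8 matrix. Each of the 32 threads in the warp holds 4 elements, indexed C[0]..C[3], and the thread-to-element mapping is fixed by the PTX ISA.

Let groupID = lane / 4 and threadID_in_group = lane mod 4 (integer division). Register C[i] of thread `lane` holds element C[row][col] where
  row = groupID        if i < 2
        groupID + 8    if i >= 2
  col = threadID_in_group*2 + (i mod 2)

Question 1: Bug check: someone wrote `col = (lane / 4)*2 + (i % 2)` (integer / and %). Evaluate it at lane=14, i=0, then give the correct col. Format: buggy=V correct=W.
`(lane / 4)*2 + (i % 2)`[14,0]⇒6
lane 14⇒14/4=3, 14 mod 4=2
i=0  r:3+0⇒3  c:2·2+0⇒4
col: 6 vs 4

buggy=6 correct=4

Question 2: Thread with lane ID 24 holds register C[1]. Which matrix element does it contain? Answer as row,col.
6,1

lane 24: grp=6 (24/4), tig=0 (24%4)
i=1: r=6+0=6, c=0*2+1=1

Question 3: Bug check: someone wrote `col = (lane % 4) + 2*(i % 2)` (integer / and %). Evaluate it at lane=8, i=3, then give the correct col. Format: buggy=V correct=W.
buggy=2 correct=1

`(lane % 4) + 2*(i % 2)`[8,3]=>2
lane 8: grp=2 (8/4), tig=0 (8%4)
i=3: r=2+8=10, c=0*2+1=1
col: 2 vs 1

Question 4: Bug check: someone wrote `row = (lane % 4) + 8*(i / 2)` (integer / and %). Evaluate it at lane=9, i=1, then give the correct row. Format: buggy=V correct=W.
`(lane % 4) + 8*(i / 2)`[9,1]=>1
L=9=>grp=9>>2=2, tig=9&3=1
[1]=>row 2+0=2  col 1·2+1=3
row: 1 vs 2

buggy=1 correct=2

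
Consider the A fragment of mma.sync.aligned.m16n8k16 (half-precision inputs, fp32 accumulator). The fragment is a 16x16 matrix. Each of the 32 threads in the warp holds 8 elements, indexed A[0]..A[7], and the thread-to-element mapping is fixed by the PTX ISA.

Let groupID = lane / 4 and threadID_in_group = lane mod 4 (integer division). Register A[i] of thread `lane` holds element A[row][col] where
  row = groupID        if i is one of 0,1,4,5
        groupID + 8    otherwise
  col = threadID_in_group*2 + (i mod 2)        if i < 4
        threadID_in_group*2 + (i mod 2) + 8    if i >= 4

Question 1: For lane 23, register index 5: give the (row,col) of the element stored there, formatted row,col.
23: g=5,t=3
[5] (5+0,3*2+1+8) = (5,15)

5,15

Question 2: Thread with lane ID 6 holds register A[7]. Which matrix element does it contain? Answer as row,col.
lane 6: g=1 (6/4), t=2 (6%4)
i=7: r=1+8=9, c=2*2+1+8=13

9,13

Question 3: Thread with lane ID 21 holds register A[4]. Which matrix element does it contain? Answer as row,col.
21: G=5,T=1
[4] (5+0,1*2+0+8) = (5,10)

5,10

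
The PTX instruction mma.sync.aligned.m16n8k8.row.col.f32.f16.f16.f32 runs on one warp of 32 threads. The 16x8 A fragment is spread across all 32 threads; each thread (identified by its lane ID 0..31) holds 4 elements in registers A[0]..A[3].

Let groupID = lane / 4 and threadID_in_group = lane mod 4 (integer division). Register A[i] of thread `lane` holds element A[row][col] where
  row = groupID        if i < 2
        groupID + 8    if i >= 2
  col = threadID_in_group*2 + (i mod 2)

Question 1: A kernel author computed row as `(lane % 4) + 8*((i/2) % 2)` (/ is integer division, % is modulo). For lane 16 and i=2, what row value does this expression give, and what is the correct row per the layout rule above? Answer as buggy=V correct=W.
`(lane % 4) + 8*((i/2) % 2)`[16,2]->8
lane 16->16/4=4, 16 mod 4=0
i=2  r:4+8->12  c:2·0+0->0
row: 8 vs 12

buggy=8 correct=12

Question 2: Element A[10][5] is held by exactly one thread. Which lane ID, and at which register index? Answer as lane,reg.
10,3

r=10⇒gr=2,Rb=1  c=5⇒th=2,odd=1
L=2*4+2=10  i=1*2+1=3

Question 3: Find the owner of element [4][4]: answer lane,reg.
18,0

r:4=>grp=4,rB=0  c:4=>tig=2,lo=0
L=4*4+2=18  i=0*2+0=0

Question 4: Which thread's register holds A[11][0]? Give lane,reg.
12,2

r=11→G=3,rhi=1  c=0→T=0,p=0
L=3*4+0=12  i=1*2+0=2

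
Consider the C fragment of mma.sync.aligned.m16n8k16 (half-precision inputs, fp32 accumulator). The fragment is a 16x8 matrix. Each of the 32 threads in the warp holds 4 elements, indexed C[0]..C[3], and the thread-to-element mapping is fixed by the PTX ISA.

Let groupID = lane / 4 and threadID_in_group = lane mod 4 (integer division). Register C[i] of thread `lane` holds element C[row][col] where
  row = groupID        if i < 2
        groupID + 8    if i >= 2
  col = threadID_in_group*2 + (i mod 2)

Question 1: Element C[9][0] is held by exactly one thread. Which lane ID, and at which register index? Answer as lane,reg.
4,2

r=9→G=1,rhi=1  c=0→T=0,p=0
L=1*4+0=4  i=1*2+0=2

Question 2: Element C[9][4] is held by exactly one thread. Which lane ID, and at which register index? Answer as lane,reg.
6,2

r=9⇒gr=1,Rb=1  c=4⇒th=2,odd=0
L=1*4+2=6  i=1*2+0=2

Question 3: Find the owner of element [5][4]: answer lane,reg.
r=5→G=5,rhi=0  c=4→T=2,p=0
L=5*4+2=22  i=0*2+0=0

22,0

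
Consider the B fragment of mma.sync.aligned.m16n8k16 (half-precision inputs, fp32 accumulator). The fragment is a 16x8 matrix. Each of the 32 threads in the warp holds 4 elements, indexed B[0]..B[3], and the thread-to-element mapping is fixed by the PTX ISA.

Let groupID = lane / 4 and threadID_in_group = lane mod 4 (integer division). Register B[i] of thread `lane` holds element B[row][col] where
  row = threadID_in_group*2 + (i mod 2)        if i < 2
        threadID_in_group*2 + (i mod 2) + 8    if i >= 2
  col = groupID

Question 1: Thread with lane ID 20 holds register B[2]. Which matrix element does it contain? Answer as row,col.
lane 20→20/4=5, 20 mod 4=0
i=2  r:2·0+0+8→8  c:5

8,5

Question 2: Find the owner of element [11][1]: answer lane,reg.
5,3

c=1->g=1  r=11->rb=1,t=1,b0=1
L=1*4+1=5  i=1*2+1=3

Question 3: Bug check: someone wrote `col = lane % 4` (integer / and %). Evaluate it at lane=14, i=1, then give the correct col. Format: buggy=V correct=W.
buggy=2 correct=3

`lane % 4`[14,1]⇒2
14: gr=3,th=2
[1] (2*2+1+0,3) = (5,3)
col: 2 vs 3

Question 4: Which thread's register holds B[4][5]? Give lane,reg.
22,0

c=5->g=5  r=4->rb=0,t=2,b0=0
L=5*4+2=22  i=0*2+0=0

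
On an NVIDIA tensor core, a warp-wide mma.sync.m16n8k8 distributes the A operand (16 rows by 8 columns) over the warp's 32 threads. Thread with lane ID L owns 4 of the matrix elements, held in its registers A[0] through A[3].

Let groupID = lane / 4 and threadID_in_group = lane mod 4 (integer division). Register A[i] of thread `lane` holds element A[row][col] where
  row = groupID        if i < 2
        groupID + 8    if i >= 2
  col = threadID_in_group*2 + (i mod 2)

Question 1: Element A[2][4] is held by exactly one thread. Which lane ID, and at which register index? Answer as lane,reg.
10,0

r=2→G=2,rhi=0  c=4→T=2,p=0
L=2*4+2=10  i=0*2+0=0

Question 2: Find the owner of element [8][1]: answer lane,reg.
0,3

r=8⇒gr=0,Rb=1  c=1⇒th=0,odd=1
L=0*4+0=0  i=1*2+1=3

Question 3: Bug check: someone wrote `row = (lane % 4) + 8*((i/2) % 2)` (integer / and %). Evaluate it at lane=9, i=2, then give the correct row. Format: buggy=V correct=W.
buggy=9 correct=10

`(lane % 4) + 8*((i/2) % 2)`[9,2]->9
lane 9->9/4=2, 9 mod 4=1
i=2  r:2+8->10  c:2·1+0->2
row: 9 vs 10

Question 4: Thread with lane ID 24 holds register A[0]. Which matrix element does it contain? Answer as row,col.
6,0

lane 24: gid=6 (24/4), tid=0 (24%4)
i=0: r=6+0=6, c=0*2+0=0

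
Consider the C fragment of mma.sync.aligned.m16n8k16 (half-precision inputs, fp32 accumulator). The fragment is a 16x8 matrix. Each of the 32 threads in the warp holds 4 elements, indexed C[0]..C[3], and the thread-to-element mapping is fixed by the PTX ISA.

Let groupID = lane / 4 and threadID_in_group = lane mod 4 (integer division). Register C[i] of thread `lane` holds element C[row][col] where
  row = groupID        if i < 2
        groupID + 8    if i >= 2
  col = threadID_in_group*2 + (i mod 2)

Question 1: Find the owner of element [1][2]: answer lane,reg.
5,0

r: 1->gid=1,r8=0  c: 2->tid=1,i&1=0
L=1*4+1=5  i=0*2+0=0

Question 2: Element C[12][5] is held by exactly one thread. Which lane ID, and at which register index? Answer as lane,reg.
18,3

r:12=>grp=4,rB=1  c:5=>tig=2,lo=1
L=4*4+2=18  i=1*2+1=3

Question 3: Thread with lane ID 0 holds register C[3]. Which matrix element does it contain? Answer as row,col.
0: gr=0,th=0
[3] (0+8,0*2+1) = (8,1)

8,1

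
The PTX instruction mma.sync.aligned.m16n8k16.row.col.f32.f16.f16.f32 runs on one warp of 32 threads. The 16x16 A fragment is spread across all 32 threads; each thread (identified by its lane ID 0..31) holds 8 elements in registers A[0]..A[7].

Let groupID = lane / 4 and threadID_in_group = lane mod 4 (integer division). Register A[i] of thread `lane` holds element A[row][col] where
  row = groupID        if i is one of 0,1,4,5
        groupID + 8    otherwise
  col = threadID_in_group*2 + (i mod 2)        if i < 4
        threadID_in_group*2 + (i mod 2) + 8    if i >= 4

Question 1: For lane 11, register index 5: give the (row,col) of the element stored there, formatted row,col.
lane 11: grp=2 (11/4), tig=3 (11%4)
i=5: r=2+0=2, c=3*2+1+8=15

2,15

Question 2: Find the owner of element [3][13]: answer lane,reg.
r:3=>grp=3,rB=0  c:13=>cB=1,tig=2,lo=1
L=3*4+2=14  i=1*4+0*2+1=5

14,5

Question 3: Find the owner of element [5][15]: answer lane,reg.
23,5

r=5→G=5,rhi=0  c=15→chi=1,T=3,p=1
L=5*4+3=23  i=1*4+0*2+1=5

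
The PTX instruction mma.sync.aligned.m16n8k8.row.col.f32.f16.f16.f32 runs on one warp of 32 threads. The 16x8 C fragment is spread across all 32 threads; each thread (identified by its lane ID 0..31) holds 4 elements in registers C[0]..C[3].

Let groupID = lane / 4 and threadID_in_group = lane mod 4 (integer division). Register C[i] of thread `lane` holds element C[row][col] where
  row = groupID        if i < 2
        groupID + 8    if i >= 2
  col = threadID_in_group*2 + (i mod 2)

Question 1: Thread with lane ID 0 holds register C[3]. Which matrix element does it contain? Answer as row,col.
lane 0->0/4=0, 0 mod 4=0
i=3  r:0+8->8  c:2·0+1->1

8,1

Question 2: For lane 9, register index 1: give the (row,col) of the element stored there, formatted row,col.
2,3

L=9->gid=9>>2=2, tid=9&3=1
[1]->row 2+0=2  col 1·2+1=3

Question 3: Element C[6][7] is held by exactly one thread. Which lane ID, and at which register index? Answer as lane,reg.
r:6=>grp=6,rB=0  c:7=>tig=3,lo=1
L=6*4+3=27  i=0*2+1=1

27,1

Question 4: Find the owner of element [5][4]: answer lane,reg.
r=5→G=5,rhi=0  c=4→T=2,p=0
L=5*4+2=22  i=0*2+0=0

22,0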